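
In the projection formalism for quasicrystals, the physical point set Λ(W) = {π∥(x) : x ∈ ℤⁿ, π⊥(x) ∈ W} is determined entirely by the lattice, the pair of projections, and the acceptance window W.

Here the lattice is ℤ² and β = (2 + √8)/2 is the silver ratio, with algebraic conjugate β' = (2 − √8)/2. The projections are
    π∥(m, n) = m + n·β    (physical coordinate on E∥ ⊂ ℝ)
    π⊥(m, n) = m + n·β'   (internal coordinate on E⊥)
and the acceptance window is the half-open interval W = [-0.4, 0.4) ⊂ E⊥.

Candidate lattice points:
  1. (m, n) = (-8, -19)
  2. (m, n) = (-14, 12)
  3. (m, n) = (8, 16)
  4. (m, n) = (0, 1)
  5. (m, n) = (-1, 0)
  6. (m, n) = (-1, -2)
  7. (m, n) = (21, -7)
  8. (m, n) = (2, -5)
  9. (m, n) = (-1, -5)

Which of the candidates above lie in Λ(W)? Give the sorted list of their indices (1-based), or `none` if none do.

1, 6

Compute β' = (2−√8)/2 = -0.4142, so π⊥(m,n) = m -0.4142·n.
candidate 1: (m,n)=(-8,-19) → π∥ = -8-19·β ≈ -53.8701, π⊥ = -8-19·β' ≈ -0.1299 ∈ [-0.4, 0.4) ⇒ IN Λ
candidate 2: (m,n)=(-14,12) → π∥ = -14+12·β ≈ 14.9706, π⊥ = -14+12·β' ≈ -18.9706 ∉ [-0.4, 0.4) ⇒ out
candidate 3: (m,n)=(8,16) → π∥ = 8+16·β ≈ 46.6274, π⊥ = 8+16·β' ≈ 1.3726 ∉ [-0.4, 0.4) ⇒ out
candidate 4: (m,n)=(0,1) → π∥ = 0+1·β ≈ 2.4142, π⊥ = 0+1·β' ≈ -0.4142 ∉ [-0.4, 0.4) ⇒ out
candidate 5: (m,n)=(-1,0) → π∥ = -1+0·β ≈ -1.0000, π⊥ = -1+0·β' ≈ -1.0000 ∉ [-0.4, 0.4) ⇒ out
candidate 6: (m,n)=(-1,-2) → π∥ = -1-2·β ≈ -5.8284, π⊥ = -1-2·β' ≈ -0.1716 ∈ [-0.4, 0.4) ⇒ IN Λ
candidate 7: (m,n)=(21,-7) → π∥ = 21-7·β ≈ 4.1005, π⊥ = 21-7·β' ≈ 23.8995 ∉ [-0.4, 0.4) ⇒ out
candidate 8: (m,n)=(2,-5) → π∥ = 2-5·β ≈ -10.0711, π⊥ = 2-5·β' ≈ 4.0711 ∉ [-0.4, 0.4) ⇒ out
candidate 9: (m,n)=(-1,-5) → π∥ = -1-5·β ≈ -13.0711, π⊥ = -1-5·β' ≈ 1.0711 ∉ [-0.4, 0.4) ⇒ out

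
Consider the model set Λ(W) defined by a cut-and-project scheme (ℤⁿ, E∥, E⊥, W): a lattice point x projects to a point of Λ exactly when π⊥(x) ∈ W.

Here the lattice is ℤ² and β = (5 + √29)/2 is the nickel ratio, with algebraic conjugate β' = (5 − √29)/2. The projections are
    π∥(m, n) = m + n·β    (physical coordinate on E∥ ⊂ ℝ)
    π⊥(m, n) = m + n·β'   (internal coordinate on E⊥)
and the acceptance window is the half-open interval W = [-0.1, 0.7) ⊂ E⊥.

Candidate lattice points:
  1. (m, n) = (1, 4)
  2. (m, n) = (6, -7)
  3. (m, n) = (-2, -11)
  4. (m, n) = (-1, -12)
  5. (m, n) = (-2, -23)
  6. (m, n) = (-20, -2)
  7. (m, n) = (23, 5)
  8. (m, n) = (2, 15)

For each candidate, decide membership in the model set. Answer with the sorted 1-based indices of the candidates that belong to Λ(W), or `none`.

Numerically β ≈ 5.192582 and β' = −1/β ≈ -0.192582.
[1] lift (1,4): star map gives 0.229670; window check -0.1 ≤ 0.229670 < 0.7 is true → IN Λ
[2] lift (6,-7): star map gives 7.348077; window check -0.1 ≤ 7.348077 < 0.7 is false → out
[3] lift (-2,-11): star map gives 0.118406; window check -0.1 ≤ 0.118406 < 0.7 is true → IN Λ
[4] lift (-1,-12): star map gives 1.310989; window check -0.1 ≤ 1.310989 < 0.7 is false → out
[5] lift (-2,-23): star map gives 2.429395; window check -0.1 ≤ 2.429395 < 0.7 is false → out
[6] lift (-20,-2): star map gives -19.614835; window check -0.1 ≤ -19.614835 < 0.7 is false → out
[7] lift (23,5): star map gives 22.037088; window check -0.1 ≤ 22.037088 < 0.7 is false → out
[8] lift (2,15): star map gives -0.888736; window check -0.1 ≤ -0.888736 < 0.7 is false → out

1, 3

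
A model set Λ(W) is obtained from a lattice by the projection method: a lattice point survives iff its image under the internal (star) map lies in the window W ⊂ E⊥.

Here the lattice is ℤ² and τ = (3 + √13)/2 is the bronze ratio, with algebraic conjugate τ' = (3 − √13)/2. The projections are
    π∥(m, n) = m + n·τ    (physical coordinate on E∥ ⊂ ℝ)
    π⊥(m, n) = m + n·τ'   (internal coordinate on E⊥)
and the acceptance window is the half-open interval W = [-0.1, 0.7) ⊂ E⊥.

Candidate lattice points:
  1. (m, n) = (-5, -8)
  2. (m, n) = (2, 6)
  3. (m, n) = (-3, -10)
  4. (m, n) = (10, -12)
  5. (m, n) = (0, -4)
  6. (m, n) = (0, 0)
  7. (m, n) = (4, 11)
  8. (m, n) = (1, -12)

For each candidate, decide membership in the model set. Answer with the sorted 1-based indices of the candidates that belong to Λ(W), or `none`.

2, 3, 6, 7

Compute τ' = (3−√13)/2 = -0.30278, so π⊥(m,n) = m -0.30278·n.
#1 (-5,-8): internal coord -5 + (-8)·τ' = -2.57779; -2.57779 ∉ [-0.1, 0.7) → out
#2 (2,6): internal coord 2 + (6)·τ' = +0.18335; +0.18335 ∈ [-0.1, 0.7) → IN Λ
#3 (-3,-10): internal coord -3 + (-10)·τ' = +0.02776; +0.02776 ∈ [-0.1, 0.7) → IN Λ
#4 (10,-12): internal coord 10 + (-12)·τ' = +13.63331; +13.63331 ∉ [-0.1, 0.7) → out
#5 (0,-4): internal coord 0 + (-4)·τ' = +1.21110; +1.21110 ∉ [-0.1, 0.7) → out
#6 (0,0): internal coord 0 + (0)·τ' = +0.00000; +0.00000 ∈ [-0.1, 0.7) → IN Λ
#7 (4,11): internal coord 4 + (11)·τ' = +0.66947; +0.66947 ∈ [-0.1, 0.7) → IN Λ
#8 (1,-12): internal coord 1 + (-12)·τ' = +4.63331; +4.63331 ∉ [-0.1, 0.7) → out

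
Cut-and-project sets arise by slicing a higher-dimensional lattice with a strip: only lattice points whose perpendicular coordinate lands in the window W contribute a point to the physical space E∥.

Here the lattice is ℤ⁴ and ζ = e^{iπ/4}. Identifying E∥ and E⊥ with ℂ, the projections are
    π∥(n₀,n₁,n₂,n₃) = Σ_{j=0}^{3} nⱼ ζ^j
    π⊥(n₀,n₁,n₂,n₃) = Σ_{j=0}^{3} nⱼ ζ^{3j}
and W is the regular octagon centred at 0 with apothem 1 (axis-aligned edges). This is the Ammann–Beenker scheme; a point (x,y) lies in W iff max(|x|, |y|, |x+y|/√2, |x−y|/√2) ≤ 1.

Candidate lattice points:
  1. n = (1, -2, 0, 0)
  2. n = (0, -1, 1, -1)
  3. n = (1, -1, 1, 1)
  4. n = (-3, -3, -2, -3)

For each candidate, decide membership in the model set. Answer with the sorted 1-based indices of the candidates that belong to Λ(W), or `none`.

π⊥(n) = n₀ + n₁ζ³ + n₂ζ⁶ + n₃ζ⁹ where ζ = e^{iπ/4}.
#1 (1, -2, 0, 0): internal (2.414214, -1.414214); octagon support 2.707107 vs apothem 1 → ∉ W
#2 (0, -1, 1, -1): internal (0.000000, -2.414214); octagon support 2.414214 vs apothem 1 → ∉ W
#3 (1, -1, 1, 1): internal (2.414214, -1.000000); octagon support 2.414214 vs apothem 1 → ∉ W
#4 (-3, -3, -2, -3): internal (-3.000000, -2.242641); octagon support 3.707107 vs apothem 1 → ∉ W

none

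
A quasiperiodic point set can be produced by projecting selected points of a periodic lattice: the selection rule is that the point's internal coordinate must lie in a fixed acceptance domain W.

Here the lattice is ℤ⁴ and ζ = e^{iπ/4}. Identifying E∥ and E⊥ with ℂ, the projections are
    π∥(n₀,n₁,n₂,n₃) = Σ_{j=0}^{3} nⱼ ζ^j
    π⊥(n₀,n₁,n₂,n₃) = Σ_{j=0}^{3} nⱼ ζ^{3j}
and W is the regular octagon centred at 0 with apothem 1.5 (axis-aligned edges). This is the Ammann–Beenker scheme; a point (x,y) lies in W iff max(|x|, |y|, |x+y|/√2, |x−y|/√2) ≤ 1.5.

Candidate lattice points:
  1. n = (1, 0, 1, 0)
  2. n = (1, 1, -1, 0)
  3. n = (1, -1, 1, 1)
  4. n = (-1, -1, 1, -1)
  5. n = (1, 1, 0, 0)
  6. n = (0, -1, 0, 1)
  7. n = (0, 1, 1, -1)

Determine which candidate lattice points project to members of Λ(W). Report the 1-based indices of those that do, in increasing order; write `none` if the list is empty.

1, 5, 6

π⊥(n) = n₀ + n₁ζ³ + n₂ζ⁶ + n₃ζ⁹ where ζ = e^{iπ/4}.
#1 (1, 0, 1, 0): internal (1.0000, -1.0000); octagon support 1.4142 vs apothem 1.5 → ∈ W
#2 (1, 1, -1, 0): internal (0.2929, 1.7071); octagon support 1.7071 vs apothem 1.5 → ∉ W
#3 (1, -1, 1, 1): internal (2.4142, -1.0000); octagon support 2.4142 vs apothem 1.5 → ∉ W
#4 (-1, -1, 1, -1): internal (-1.0000, -2.4142); octagon support 2.4142 vs apothem 1.5 → ∉ W
#5 (1, 1, 0, 0): internal (0.2929, 0.7071); octagon support 0.7071 vs apothem 1.5 → ∈ W
#6 (0, -1, 0, 1): internal (1.4142, 0.0000); octagon support 1.4142 vs apothem 1.5 → ∈ W
#7 (0, 1, 1, -1): internal (-1.4142, -1.0000); octagon support 1.7071 vs apothem 1.5 → ∉ W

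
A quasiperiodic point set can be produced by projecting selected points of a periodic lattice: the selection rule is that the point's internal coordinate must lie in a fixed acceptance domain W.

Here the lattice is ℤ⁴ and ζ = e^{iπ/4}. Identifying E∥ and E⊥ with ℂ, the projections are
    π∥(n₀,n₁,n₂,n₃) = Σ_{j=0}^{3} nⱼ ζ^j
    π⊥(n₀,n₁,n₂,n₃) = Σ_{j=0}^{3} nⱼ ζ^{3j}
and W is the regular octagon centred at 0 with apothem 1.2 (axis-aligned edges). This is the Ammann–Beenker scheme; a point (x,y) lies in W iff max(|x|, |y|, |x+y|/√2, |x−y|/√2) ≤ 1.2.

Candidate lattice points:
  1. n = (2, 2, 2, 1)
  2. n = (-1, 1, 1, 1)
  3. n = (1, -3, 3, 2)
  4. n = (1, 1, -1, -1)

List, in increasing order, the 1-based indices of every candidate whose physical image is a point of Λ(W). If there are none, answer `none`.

2, 4

π⊥(n) = n₀ + n₁ζ³ + n₂ζ⁶ + n₃ζ⁹ where ζ = e^{iπ/4}.
#1 (2, 2, 2, 1): internal (1.29289, 0.12132); octagon support 1.29289 vs apothem 1.2 → ∉ W
#2 (-1, 1, 1, 1): internal (-1.00000, 0.41421); octagon support 1.00000 vs apothem 1.2 → ∈ W
#3 (1, -3, 3, 2): internal (4.53553, -3.70711); octagon support 5.82843 vs apothem 1.2 → ∉ W
#4 (1, 1, -1, -1): internal (-0.41421, 1.00000); octagon support 1.00000 vs apothem 1.2 → ∈ W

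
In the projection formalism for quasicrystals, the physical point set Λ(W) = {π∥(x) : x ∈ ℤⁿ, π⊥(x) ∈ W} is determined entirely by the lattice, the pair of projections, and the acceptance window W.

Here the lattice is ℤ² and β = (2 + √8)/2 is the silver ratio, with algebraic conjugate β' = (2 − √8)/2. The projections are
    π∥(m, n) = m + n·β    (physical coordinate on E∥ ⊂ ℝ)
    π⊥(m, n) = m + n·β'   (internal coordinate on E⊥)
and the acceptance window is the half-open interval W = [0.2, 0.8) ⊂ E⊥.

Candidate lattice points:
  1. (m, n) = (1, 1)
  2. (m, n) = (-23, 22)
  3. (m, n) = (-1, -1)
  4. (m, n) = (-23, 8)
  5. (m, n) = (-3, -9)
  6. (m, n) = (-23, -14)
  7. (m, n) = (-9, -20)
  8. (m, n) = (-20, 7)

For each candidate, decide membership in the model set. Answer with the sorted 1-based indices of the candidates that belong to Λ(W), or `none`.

1, 5

Numerically β ≈ 2.41421 and β' = −1/β ≈ -0.41421.
candidate 1: (m,n)=(1,1) → π∥ = 1+1·β ≈ 3.41421, π⊥ = 1+1·β' ≈ 0.58579 ∈ [0.2, 0.8) ⇒ IN Λ
candidate 2: (m,n)=(-23,22) → π∥ = -23+22·β ≈ 30.11270, π⊥ = -23+22·β' ≈ -32.11270 ∉ [0.2, 0.8) ⇒ out
candidate 3: (m,n)=(-1,-1) → π∥ = -1-1·β ≈ -3.41421, π⊥ = -1-1·β' ≈ -0.58579 ∉ [0.2, 0.8) ⇒ out
candidate 4: (m,n)=(-23,8) → π∥ = -23+8·β ≈ -3.68629, π⊥ = -23+8·β' ≈ -26.31371 ∉ [0.2, 0.8) ⇒ out
candidate 5: (m,n)=(-3,-9) → π∥ = -3-9·β ≈ -24.72792, π⊥ = -3-9·β' ≈ 0.72792 ∈ [0.2, 0.8) ⇒ IN Λ
candidate 6: (m,n)=(-23,-14) → π∥ = -23-14·β ≈ -56.79899, π⊥ = -23-14·β' ≈ -17.20101 ∉ [0.2, 0.8) ⇒ out
candidate 7: (m,n)=(-9,-20) → π∥ = -9-20·β ≈ -57.28427, π⊥ = -9-20·β' ≈ -0.71573 ∉ [0.2, 0.8) ⇒ out
candidate 8: (m,n)=(-20,7) → π∥ = -20+7·β ≈ -3.10051, π⊥ = -20+7·β' ≈ -22.89949 ∉ [0.2, 0.8) ⇒ out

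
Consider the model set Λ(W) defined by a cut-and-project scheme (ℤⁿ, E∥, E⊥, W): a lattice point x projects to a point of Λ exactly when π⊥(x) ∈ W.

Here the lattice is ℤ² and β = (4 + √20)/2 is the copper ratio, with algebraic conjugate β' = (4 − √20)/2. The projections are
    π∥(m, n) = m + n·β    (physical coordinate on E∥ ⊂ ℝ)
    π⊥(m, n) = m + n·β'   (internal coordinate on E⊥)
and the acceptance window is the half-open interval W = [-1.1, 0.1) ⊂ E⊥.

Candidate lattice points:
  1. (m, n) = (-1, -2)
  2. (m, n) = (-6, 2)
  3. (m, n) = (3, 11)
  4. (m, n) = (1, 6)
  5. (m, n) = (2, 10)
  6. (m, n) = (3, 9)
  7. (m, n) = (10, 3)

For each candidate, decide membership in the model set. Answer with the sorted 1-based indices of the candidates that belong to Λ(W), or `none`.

β' = (4−√20)/2 ≈ -0.23607.
candidate 1: (m,n)=(-1,-2) → π∥ = -1-2·β ≈ -9.47214, π⊥ = -1-2·β' ≈ -0.52786 ∈ [-1.1, 0.1) ⇒ IN Λ
candidate 2: (m,n)=(-6,2) → π∥ = -6+2·β ≈ 2.47214, π⊥ = -6+2·β' ≈ -6.47214 ∉ [-1.1, 0.1) ⇒ out
candidate 3: (m,n)=(3,11) → π∥ = 3+11·β ≈ 49.59675, π⊥ = 3+11·β' ≈ 0.40325 ∉ [-1.1, 0.1) ⇒ out
candidate 4: (m,n)=(1,6) → π∥ = 1+6·β ≈ 26.41641, π⊥ = 1+6·β' ≈ -0.41641 ∈ [-1.1, 0.1) ⇒ IN Λ
candidate 5: (m,n)=(2,10) → π∥ = 2+10·β ≈ 44.36068, π⊥ = 2+10·β' ≈ -0.36068 ∈ [-1.1, 0.1) ⇒ IN Λ
candidate 6: (m,n)=(3,9) → π∥ = 3+9·β ≈ 41.12461, π⊥ = 3+9·β' ≈ 0.87539 ∉ [-1.1, 0.1) ⇒ out
candidate 7: (m,n)=(10,3) → π∥ = 10+3·β ≈ 22.70820, π⊥ = 10+3·β' ≈ 9.29180 ∉ [-1.1, 0.1) ⇒ out

1, 4, 5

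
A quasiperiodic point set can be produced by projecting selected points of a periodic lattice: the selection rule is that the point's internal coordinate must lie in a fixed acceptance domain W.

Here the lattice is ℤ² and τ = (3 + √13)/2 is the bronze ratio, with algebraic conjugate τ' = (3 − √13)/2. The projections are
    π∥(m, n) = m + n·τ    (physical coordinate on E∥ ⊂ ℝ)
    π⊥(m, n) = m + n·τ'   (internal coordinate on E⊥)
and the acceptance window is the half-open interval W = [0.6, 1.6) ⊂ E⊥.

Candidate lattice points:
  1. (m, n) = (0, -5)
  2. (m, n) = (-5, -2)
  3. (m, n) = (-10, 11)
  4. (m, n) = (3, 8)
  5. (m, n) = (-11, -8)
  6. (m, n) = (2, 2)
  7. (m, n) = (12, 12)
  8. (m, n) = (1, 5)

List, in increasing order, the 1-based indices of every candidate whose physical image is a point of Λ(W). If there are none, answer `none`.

1, 6

Numerically τ ≈ 3.3028 and τ' = −1/τ ≈ -0.3028.
#1 (0,-5): internal coord 0 + (-5)·τ' = +1.5139; +1.5139 ∈ [0.6, 1.6) → IN Λ
#2 (-5,-2): internal coord -5 + (-2)·τ' = -4.3944; -4.3944 ∉ [0.6, 1.6) → out
#3 (-10,11): internal coord -10 + (11)·τ' = -13.3305; -13.3305 ∉ [0.6, 1.6) → out
#4 (3,8): internal coord 3 + (8)·τ' = +0.5778; +0.5778 ∉ [0.6, 1.6) → out
#5 (-11,-8): internal coord -11 + (-8)·τ' = -8.5778; -8.5778 ∉ [0.6, 1.6) → out
#6 (2,2): internal coord 2 + (2)·τ' = +1.3944; +1.3944 ∈ [0.6, 1.6) → IN Λ
#7 (12,12): internal coord 12 + (12)·τ' = +8.3667; +8.3667 ∉ [0.6, 1.6) → out
#8 (1,5): internal coord 1 + (5)·τ' = -0.5139; -0.5139 ∉ [0.6, 1.6) → out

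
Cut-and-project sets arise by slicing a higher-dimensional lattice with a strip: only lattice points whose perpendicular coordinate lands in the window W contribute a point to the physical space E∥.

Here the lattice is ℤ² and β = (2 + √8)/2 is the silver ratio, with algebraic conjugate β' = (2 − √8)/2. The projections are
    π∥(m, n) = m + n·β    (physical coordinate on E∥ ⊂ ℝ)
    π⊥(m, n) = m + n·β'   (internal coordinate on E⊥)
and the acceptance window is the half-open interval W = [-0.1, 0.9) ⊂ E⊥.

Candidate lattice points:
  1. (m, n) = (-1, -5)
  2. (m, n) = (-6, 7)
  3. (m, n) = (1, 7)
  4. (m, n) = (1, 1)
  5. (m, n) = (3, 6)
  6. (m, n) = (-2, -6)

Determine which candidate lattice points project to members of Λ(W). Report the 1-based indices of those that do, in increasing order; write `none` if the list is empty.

4, 5, 6

Compute β' = (2−√8)/2 = -0.4142, so π⊥(m,n) = m -0.4142·n.
#1 (-1,-5): internal coord -1 + (-5)·β' = +1.0711; +1.0711 ∉ [-0.1, 0.9) → out
#2 (-6,7): internal coord -6 + (7)·β' = -8.8995; -8.8995 ∉ [-0.1, 0.9) → out
#3 (1,7): internal coord 1 + (7)·β' = -1.8995; -1.8995 ∉ [-0.1, 0.9) → out
#4 (1,1): internal coord 1 + (1)·β' = +0.5858; +0.5858 ∈ [-0.1, 0.9) → IN Λ
#5 (3,6): internal coord 3 + (6)·β' = +0.5147; +0.5147 ∈ [-0.1, 0.9) → IN Λ
#6 (-2,-6): internal coord -2 + (-6)·β' = +0.4853; +0.4853 ∈ [-0.1, 0.9) → IN Λ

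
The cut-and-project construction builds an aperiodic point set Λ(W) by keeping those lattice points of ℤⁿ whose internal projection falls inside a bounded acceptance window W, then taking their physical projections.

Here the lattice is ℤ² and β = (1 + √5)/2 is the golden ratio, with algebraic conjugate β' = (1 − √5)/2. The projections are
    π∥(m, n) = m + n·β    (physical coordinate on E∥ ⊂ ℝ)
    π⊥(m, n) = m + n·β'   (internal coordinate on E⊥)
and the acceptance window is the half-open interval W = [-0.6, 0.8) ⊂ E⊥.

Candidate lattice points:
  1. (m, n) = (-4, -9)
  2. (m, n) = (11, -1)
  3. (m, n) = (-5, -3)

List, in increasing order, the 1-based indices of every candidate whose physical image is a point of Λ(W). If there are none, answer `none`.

Numerically β ≈ 1.618034 and β' = −1/β ≈ -0.618034.
candidate 1: (m,n)=(-4,-9) → π∥ = -4-9·β ≈ -18.562306, π⊥ = -4-9·β' ≈ 1.562306 ∉ [-0.6, 0.8) ⇒ out
candidate 2: (m,n)=(11,-1) → π∥ = 11-1·β ≈ 9.381966, π⊥ = 11-1·β' ≈ 11.618034 ∉ [-0.6, 0.8) ⇒ out
candidate 3: (m,n)=(-5,-3) → π∥ = -5-3·β ≈ -9.854102, π⊥ = -5-3·β' ≈ -3.145898 ∉ [-0.6, 0.8) ⇒ out

none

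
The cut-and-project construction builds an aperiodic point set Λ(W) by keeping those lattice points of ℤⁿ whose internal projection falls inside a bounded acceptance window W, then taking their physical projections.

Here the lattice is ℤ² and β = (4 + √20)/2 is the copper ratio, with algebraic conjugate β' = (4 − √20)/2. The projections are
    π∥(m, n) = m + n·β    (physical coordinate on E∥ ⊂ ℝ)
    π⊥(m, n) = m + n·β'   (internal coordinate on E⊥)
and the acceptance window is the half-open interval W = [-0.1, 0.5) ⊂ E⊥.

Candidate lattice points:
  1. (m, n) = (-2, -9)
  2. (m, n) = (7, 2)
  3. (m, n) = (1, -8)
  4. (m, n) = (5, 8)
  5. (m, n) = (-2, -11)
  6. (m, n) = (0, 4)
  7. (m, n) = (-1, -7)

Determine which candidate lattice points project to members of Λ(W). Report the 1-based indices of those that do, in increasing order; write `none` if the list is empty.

β' = (4−√20)/2 ≈ -0.236068.
candidate 1: (m,n)=(-2,-9) → π∥ = -2-9·β ≈ -40.124612, π⊥ = -2-9·β' ≈ 0.124612 ∈ [-0.1, 0.5) ⇒ IN Λ
candidate 2: (m,n)=(7,2) → π∥ = 7+2·β ≈ 15.472136, π⊥ = 7+2·β' ≈ 6.527864 ∉ [-0.1, 0.5) ⇒ out
candidate 3: (m,n)=(1,-8) → π∥ = 1-8·β ≈ -32.888544, π⊥ = 1-8·β' ≈ 2.888544 ∉ [-0.1, 0.5) ⇒ out
candidate 4: (m,n)=(5,8) → π∥ = 5+8·β ≈ 38.888544, π⊥ = 5+8·β' ≈ 3.111456 ∉ [-0.1, 0.5) ⇒ out
candidate 5: (m,n)=(-2,-11) → π∥ = -2-11·β ≈ -48.596748, π⊥ = -2-11·β' ≈ 0.596748 ∉ [-0.1, 0.5) ⇒ out
candidate 6: (m,n)=(0,4) → π∥ = 0+4·β ≈ 16.944272, π⊥ = 0+4·β' ≈ -0.944272 ∉ [-0.1, 0.5) ⇒ out
candidate 7: (m,n)=(-1,-7) → π∥ = -1-7·β ≈ -30.652476, π⊥ = -1-7·β' ≈ 0.652476 ∉ [-0.1, 0.5) ⇒ out

1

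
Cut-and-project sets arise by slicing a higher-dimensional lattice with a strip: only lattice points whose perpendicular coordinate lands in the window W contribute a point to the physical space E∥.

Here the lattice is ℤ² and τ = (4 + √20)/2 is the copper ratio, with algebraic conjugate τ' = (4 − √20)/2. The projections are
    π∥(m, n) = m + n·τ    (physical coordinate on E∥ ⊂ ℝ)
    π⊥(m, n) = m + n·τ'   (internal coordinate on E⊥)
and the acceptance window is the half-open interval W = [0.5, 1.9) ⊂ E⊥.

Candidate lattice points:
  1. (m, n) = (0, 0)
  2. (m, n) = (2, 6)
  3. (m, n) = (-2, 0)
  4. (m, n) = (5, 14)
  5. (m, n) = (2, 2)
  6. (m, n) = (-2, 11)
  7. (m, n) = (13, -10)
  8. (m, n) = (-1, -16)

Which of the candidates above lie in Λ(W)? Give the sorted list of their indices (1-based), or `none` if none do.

2, 4, 5

Numerically τ ≈ 4.23607 and τ' = −1/τ ≈ -0.23607.
[1] lift (0,0): star map gives 0.00000; window check 0.5 ≤ 0.00000 < 1.9 is false → out
[2] lift (2,6): star map gives 0.58359; window check 0.5 ≤ 0.58359 < 1.9 is true → IN Λ
[3] lift (-2,0): star map gives -2.00000; window check 0.5 ≤ -2.00000 < 1.9 is false → out
[4] lift (5,14): star map gives 1.69505; window check 0.5 ≤ 1.69505 < 1.9 is true → IN Λ
[5] lift (2,2): star map gives 1.52786; window check 0.5 ≤ 1.52786 < 1.9 is true → IN Λ
[6] lift (-2,11): star map gives -4.59675; window check 0.5 ≤ -4.59675 < 1.9 is false → out
[7] lift (13,-10): star map gives 15.36068; window check 0.5 ≤ 15.36068 < 1.9 is false → out
[8] lift (-1,-16): star map gives 2.77709; window check 0.5 ≤ 2.77709 < 1.9 is false → out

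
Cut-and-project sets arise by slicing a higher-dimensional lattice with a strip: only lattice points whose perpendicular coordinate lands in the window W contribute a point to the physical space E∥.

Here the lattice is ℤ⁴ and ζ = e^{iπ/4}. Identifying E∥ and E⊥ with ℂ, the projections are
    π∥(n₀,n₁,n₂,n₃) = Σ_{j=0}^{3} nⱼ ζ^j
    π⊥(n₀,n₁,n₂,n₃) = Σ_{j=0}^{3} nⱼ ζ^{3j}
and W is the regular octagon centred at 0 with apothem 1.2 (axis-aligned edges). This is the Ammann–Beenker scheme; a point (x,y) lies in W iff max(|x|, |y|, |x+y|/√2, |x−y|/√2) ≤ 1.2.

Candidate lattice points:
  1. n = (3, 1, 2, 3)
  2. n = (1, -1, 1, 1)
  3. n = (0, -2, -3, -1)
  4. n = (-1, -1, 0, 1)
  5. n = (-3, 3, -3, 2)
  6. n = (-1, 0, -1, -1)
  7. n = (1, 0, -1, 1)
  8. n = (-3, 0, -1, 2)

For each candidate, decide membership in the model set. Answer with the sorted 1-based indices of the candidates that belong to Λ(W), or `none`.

Internal map: ζ^{3j} for j=0..3 gives (1,0), (−√2/2,√2/2), (0,−1), (√2/2,√2/2).
#1 (3, 1, 2, 3): internal (4.41421, 0.82843); octagon support 4.41421 vs apothem 1.2 → ∉ W
#2 (1, -1, 1, 1): internal (2.41421, -1.00000); octagon support 2.41421 vs apothem 1.2 → ∉ W
#3 (0, -2, -3, -1): internal (0.70711, 0.87868); octagon support 1.12132 vs apothem 1.2 → ∈ W
#4 (-1, -1, 0, 1): internal (0.41421, 0.00000); octagon support 0.41421 vs apothem 1.2 → ∈ W
#5 (-3, 3, -3, 2): internal (-3.70711, 6.53553); octagon support 7.24264 vs apothem 1.2 → ∉ W
#6 (-1, 0, -1, -1): internal (-1.70711, 0.29289); octagon support 1.70711 vs apothem 1.2 → ∉ W
#7 (1, 0, -1, 1): internal (1.70711, 1.70711); octagon support 2.41421 vs apothem 1.2 → ∉ W
#8 (-3, 0, -1, 2): internal (-1.58579, 2.41421); octagon support 2.82843 vs apothem 1.2 → ∉ W

3, 4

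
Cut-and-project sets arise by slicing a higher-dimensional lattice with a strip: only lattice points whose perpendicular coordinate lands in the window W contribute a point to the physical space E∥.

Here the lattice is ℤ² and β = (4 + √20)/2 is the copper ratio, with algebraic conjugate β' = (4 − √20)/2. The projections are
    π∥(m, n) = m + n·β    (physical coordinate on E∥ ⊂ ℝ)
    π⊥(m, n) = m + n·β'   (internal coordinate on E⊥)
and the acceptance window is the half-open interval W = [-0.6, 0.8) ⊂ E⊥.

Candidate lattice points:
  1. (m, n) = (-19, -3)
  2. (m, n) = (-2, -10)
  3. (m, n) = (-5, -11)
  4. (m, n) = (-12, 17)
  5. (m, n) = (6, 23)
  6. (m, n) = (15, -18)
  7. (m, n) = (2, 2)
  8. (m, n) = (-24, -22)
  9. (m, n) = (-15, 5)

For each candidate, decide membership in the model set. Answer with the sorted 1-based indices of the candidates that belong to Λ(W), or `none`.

β' = (4−√20)/2 ≈ -0.2361.
candidate 1: (m,n)=(-19,-3) → π∥ = -19-3·β ≈ -31.7082, π⊥ = -19-3·β' ≈ -18.2918 ∉ [-0.6, 0.8) ⇒ out
candidate 2: (m,n)=(-2,-10) → π∥ = -2-10·β ≈ -44.3607, π⊥ = -2-10·β' ≈ 0.3607 ∈ [-0.6, 0.8) ⇒ IN Λ
candidate 3: (m,n)=(-5,-11) → π∥ = -5-11·β ≈ -51.5967, π⊥ = -5-11·β' ≈ -2.4033 ∉ [-0.6, 0.8) ⇒ out
candidate 4: (m,n)=(-12,17) → π∥ = -12+17·β ≈ 60.0132, π⊥ = -12+17·β' ≈ -16.0132 ∉ [-0.6, 0.8) ⇒ out
candidate 5: (m,n)=(6,23) → π∥ = 6+23·β ≈ 103.4296, π⊥ = 6+23·β' ≈ 0.5704 ∈ [-0.6, 0.8) ⇒ IN Λ
candidate 6: (m,n)=(15,-18) → π∥ = 15-18·β ≈ -61.2492, π⊥ = 15-18·β' ≈ 19.2492 ∉ [-0.6, 0.8) ⇒ out
candidate 7: (m,n)=(2,2) → π∥ = 2+2·β ≈ 10.4721, π⊥ = 2+2·β' ≈ 1.5279 ∉ [-0.6, 0.8) ⇒ out
candidate 8: (m,n)=(-24,-22) → π∥ = -24-22·β ≈ -117.1935, π⊥ = -24-22·β' ≈ -18.8065 ∉ [-0.6, 0.8) ⇒ out
candidate 9: (m,n)=(-15,5) → π∥ = -15+5·β ≈ 6.1803, π⊥ = -15+5·β' ≈ -16.1803 ∉ [-0.6, 0.8) ⇒ out

2, 5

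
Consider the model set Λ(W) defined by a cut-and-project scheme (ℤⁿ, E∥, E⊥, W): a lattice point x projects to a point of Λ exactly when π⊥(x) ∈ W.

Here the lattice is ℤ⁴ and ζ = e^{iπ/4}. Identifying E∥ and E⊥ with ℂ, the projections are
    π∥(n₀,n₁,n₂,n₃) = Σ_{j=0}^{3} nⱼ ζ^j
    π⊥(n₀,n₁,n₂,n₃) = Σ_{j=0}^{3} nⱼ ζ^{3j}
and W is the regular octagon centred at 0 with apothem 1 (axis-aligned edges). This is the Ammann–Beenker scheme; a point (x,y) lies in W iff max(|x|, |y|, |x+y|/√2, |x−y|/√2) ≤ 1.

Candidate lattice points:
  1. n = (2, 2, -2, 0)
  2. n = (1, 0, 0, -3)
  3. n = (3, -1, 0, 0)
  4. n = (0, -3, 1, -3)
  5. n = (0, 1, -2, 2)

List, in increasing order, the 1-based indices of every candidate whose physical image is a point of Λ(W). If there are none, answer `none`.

none

With ζ = e^{iπ/4} the internal vectors are ζ^0,ζ^3,ζ^6,ζ^9.
candidate 1: n = (2, 2, -2, 0) → π⊥ ≈ (+0.5858, +3.4142); max(|x|,|y|,|x±y|/√2) = 3.4142 > 1 ⇒ ∉ W
candidate 2: n = (1, 0, 0, -3) → π⊥ ≈ (-1.1213, -2.1213); max(|x|,|y|,|x±y|/√2) = 2.2929 > 1 ⇒ ∉ W
candidate 3: n = (3, -1, 0, 0) → π⊥ ≈ (+3.7071, -0.7071); max(|x|,|y|,|x±y|/√2) = 3.7071 > 1 ⇒ ∉ W
candidate 4: n = (0, -3, 1, -3) → π⊥ ≈ (+0.0000, -5.2426); max(|x|,|y|,|x±y|/√2) = 5.2426 > 1 ⇒ ∉ W
candidate 5: n = (0, 1, -2, 2) → π⊥ ≈ (+0.7071, +4.1213); max(|x|,|y|,|x±y|/√2) = 4.1213 > 1 ⇒ ∉ W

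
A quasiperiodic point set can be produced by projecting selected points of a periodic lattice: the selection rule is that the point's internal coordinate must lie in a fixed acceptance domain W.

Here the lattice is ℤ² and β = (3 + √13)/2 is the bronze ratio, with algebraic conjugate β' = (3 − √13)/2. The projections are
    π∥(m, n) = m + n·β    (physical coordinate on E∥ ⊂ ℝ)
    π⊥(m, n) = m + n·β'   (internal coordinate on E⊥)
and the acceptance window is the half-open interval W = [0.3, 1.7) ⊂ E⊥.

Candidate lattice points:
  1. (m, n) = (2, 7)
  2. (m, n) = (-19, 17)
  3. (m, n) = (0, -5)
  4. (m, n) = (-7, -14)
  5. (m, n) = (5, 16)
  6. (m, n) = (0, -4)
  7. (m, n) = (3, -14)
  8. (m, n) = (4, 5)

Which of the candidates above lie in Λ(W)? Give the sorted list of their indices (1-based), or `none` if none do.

3, 6

β' = (3−√13)/2 ≈ -0.3028.
candidate 1: (m,n)=(2,7) → π∥ = 2+7·β ≈ 25.1194, π⊥ = 2+7·β' ≈ -0.1194 ∉ [0.3, 1.7) ⇒ out
candidate 2: (m,n)=(-19,17) → π∥ = -19+17·β ≈ 37.1472, π⊥ = -19+17·β' ≈ -24.1472 ∉ [0.3, 1.7) ⇒ out
candidate 3: (m,n)=(0,-5) → π∥ = 0-5·β ≈ -16.5139, π⊥ = 0-5·β' ≈ 1.5139 ∈ [0.3, 1.7) ⇒ IN Λ
candidate 4: (m,n)=(-7,-14) → π∥ = -7-14·β ≈ -53.2389, π⊥ = -7-14·β' ≈ -2.7611 ∉ [0.3, 1.7) ⇒ out
candidate 5: (m,n)=(5,16) → π∥ = 5+16·β ≈ 57.8444, π⊥ = 5+16·β' ≈ 0.1556 ∉ [0.3, 1.7) ⇒ out
candidate 6: (m,n)=(0,-4) → π∥ = 0-4·β ≈ -13.2111, π⊥ = 0-4·β' ≈ 1.2111 ∈ [0.3, 1.7) ⇒ IN Λ
candidate 7: (m,n)=(3,-14) → π∥ = 3-14·β ≈ -43.2389, π⊥ = 3-14·β' ≈ 7.2389 ∉ [0.3, 1.7) ⇒ out
candidate 8: (m,n)=(4,5) → π∥ = 4+5·β ≈ 20.5139, π⊥ = 4+5·β' ≈ 2.4861 ∉ [0.3, 1.7) ⇒ out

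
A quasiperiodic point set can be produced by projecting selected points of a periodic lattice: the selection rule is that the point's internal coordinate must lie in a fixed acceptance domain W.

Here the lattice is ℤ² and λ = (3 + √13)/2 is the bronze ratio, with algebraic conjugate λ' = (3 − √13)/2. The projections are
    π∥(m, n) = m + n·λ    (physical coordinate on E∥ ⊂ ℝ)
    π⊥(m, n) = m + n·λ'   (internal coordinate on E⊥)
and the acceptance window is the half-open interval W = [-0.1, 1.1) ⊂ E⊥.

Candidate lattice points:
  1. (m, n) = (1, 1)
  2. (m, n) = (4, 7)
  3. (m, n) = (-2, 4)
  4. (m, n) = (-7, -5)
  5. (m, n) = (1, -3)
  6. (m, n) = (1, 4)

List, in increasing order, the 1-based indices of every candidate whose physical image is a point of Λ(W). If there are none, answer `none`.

1

Numerically λ ≈ 3.3028 and λ' = −1/λ ≈ -0.3028.
candidate 1: (m,n)=(1,1) → π∥ = 1+1·λ ≈ 4.3028, π⊥ = 1+1·λ' ≈ 0.6972 ∈ [-0.1, 1.1) ⇒ IN Λ
candidate 2: (m,n)=(4,7) → π∥ = 4+7·λ ≈ 27.1194, π⊥ = 4+7·λ' ≈ 1.8806 ∉ [-0.1, 1.1) ⇒ out
candidate 3: (m,n)=(-2,4) → π∥ = -2+4·λ ≈ 11.2111, π⊥ = -2+4·λ' ≈ -3.2111 ∉ [-0.1, 1.1) ⇒ out
candidate 4: (m,n)=(-7,-5) → π∥ = -7-5·λ ≈ -23.5139, π⊥ = -7-5·λ' ≈ -5.4861 ∉ [-0.1, 1.1) ⇒ out
candidate 5: (m,n)=(1,-3) → π∥ = 1-3·λ ≈ -8.9083, π⊥ = 1-3·λ' ≈ 1.9083 ∉ [-0.1, 1.1) ⇒ out
candidate 6: (m,n)=(1,4) → π∥ = 1+4·λ ≈ 14.2111, π⊥ = 1+4·λ' ≈ -0.2111 ∉ [-0.1, 1.1) ⇒ out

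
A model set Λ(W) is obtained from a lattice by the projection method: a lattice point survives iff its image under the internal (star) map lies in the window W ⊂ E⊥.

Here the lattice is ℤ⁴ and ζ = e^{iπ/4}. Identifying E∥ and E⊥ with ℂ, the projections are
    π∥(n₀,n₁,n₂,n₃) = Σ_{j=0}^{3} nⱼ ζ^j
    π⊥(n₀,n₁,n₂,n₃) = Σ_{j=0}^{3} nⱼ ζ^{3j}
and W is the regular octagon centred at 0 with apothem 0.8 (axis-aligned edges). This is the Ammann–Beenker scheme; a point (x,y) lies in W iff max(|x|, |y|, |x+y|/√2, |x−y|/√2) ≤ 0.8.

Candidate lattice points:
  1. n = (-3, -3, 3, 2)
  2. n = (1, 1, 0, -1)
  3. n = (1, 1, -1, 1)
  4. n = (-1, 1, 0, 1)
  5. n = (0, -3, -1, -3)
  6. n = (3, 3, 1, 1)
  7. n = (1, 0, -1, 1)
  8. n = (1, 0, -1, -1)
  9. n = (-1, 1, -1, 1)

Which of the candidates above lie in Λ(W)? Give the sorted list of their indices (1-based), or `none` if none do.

2, 8

Internal map: ζ^{3j} for j=0..3 gives (1,0), (−√2/2,√2/2), (0,−1), (√2/2,√2/2).
candidate 1: n = (-3, -3, 3, 2) → π⊥ ≈ (+0.535534, -3.707107); max(|x|,|y|,|x±y|/√2) = 3.707107 > 0.8 ⇒ ∉ W
candidate 2: n = (1, 1, 0, -1) → π⊥ ≈ (-0.414214, +0.000000); max(|x|,|y|,|x±y|/√2) = 0.414214 ≤ 0.8 ⇒ ∈ W
candidate 3: n = (1, 1, -1, 1) → π⊥ ≈ (+1.000000, +2.414214); max(|x|,|y|,|x±y|/√2) = 2.414214 > 0.8 ⇒ ∉ W
candidate 4: n = (-1, 1, 0, 1) → π⊥ ≈ (-1.000000, +1.414214); max(|x|,|y|,|x±y|/√2) = 1.707107 > 0.8 ⇒ ∉ W
candidate 5: n = (0, -3, -1, -3) → π⊥ ≈ (+0.000000, -3.242641); max(|x|,|y|,|x±y|/√2) = 3.242641 > 0.8 ⇒ ∉ W
candidate 6: n = (3, 3, 1, 1) → π⊥ ≈ (+1.585786, +1.828427); max(|x|,|y|,|x±y|/√2) = 2.414214 > 0.8 ⇒ ∉ W
candidate 7: n = (1, 0, -1, 1) → π⊥ ≈ (+1.707107, +1.707107); max(|x|,|y|,|x±y|/√2) = 2.414214 > 0.8 ⇒ ∉ W
candidate 8: n = (1, 0, -1, -1) → π⊥ ≈ (+0.292893, +0.292893); max(|x|,|y|,|x±y|/√2) = 0.414214 ≤ 0.8 ⇒ ∈ W
candidate 9: n = (-1, 1, -1, 1) → π⊥ ≈ (-1.000000, +2.414214); max(|x|,|y|,|x±y|/√2) = 2.414214 > 0.8 ⇒ ∉ W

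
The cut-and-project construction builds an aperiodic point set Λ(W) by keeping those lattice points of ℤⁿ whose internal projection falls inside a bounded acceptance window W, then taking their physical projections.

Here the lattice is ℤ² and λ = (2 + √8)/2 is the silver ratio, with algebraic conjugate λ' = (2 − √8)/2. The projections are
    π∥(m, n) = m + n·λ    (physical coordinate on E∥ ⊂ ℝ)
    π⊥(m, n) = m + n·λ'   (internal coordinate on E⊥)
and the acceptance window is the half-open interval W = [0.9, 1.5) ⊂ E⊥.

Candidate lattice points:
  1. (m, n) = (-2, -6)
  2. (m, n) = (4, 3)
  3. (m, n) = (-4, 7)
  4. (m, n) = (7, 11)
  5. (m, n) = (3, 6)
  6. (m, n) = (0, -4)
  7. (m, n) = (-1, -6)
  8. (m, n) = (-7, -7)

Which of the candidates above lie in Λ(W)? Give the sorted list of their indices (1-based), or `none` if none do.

7

Compute λ' = (2−√8)/2 = -0.41421, so π⊥(m,n) = m -0.41421·n.
#1 (-2,-6): internal coord -2 + (-6)·λ' = +0.48528; +0.48528 ∉ [0.9, 1.5) → out
#2 (4,3): internal coord 4 + (3)·λ' = +2.75736; +2.75736 ∉ [0.9, 1.5) → out
#3 (-4,7): internal coord -4 + (7)·λ' = -6.89949; -6.89949 ∉ [0.9, 1.5) → out
#4 (7,11): internal coord 7 + (11)·λ' = +2.44365; +2.44365 ∉ [0.9, 1.5) → out
#5 (3,6): internal coord 3 + (6)·λ' = +0.51472; +0.51472 ∉ [0.9, 1.5) → out
#6 (0,-4): internal coord 0 + (-4)·λ' = +1.65685; +1.65685 ∉ [0.9, 1.5) → out
#7 (-1,-6): internal coord -1 + (-6)·λ' = +1.48528; +1.48528 ∈ [0.9, 1.5) → IN Λ
#8 (-7,-7): internal coord -7 + (-7)·λ' = -4.10051; -4.10051 ∉ [0.9, 1.5) → out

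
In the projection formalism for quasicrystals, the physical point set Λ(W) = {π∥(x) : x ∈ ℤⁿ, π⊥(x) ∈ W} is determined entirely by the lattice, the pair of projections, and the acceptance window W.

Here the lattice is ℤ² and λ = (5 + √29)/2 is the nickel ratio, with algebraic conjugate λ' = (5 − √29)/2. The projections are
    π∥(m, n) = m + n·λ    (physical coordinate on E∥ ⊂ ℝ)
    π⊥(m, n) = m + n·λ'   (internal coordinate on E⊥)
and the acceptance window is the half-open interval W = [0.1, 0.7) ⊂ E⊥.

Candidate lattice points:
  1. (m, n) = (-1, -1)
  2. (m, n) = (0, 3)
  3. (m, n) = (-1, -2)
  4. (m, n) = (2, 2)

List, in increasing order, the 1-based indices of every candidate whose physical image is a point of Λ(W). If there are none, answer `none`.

λ' = (5−√29)/2 ≈ -0.1926.
#1 (-1,-1): internal coord -1 + (-1)·λ' = -0.8074; -0.8074 ∉ [0.1, 0.7) → out
#2 (0,3): internal coord 0 + (3)·λ' = -0.5777; -0.5777 ∉ [0.1, 0.7) → out
#3 (-1,-2): internal coord -1 + (-2)·λ' = -0.6148; -0.6148 ∉ [0.1, 0.7) → out
#4 (2,2): internal coord 2 + (2)·λ' = +1.6148; +1.6148 ∉ [0.1, 0.7) → out

none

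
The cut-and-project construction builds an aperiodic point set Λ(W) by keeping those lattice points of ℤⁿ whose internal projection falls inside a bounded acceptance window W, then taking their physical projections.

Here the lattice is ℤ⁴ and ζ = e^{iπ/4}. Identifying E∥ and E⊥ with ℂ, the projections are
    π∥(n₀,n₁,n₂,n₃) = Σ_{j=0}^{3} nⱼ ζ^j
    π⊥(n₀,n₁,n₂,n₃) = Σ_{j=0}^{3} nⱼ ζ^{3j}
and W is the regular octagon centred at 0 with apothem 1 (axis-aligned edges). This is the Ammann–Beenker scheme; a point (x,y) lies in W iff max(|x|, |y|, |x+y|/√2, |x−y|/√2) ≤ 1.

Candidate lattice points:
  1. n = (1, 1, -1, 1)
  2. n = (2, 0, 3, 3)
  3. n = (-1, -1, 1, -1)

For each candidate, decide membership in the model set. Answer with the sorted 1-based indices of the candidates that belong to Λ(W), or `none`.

With ζ = e^{iπ/4} the internal vectors are ζ^0,ζ^3,ζ^6,ζ^9.
candidate 1: n = (1, 1, -1, 1) → π⊥ ≈ (+1.00000, +2.41421); max(|x|,|y|,|x±y|/√2) = 2.41421 > 1 ⇒ ∉ W
candidate 2: n = (2, 0, 3, 3) → π⊥ ≈ (+4.12132, -0.87868); max(|x|,|y|,|x±y|/√2) = 4.12132 > 1 ⇒ ∉ W
candidate 3: n = (-1, -1, 1, -1) → π⊥ ≈ (-1.00000, -2.41421); max(|x|,|y|,|x±y|/√2) = 2.41421 > 1 ⇒ ∉ W

none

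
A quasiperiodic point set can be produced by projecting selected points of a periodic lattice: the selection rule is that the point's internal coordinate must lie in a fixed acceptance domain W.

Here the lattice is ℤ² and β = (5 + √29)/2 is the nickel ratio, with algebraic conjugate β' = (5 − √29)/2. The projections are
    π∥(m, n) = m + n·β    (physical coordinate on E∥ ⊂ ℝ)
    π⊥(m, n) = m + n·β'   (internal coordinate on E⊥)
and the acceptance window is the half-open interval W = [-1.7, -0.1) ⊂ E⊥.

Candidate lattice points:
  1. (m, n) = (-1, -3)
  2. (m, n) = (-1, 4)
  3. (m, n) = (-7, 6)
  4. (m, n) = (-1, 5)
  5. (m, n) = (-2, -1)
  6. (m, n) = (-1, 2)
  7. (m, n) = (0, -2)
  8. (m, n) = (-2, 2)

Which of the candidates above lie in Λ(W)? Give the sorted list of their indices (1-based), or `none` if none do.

1, 6

Numerically β ≈ 5.1926 and β' = −1/β ≈ -0.1926.
#1 (-1,-3): internal coord -1 + (-3)·β' = -0.4223; -0.4223 ∈ [-1.7, -0.1) → IN Λ
#2 (-1,4): internal coord -1 + (4)·β' = -1.7703; -1.7703 ∉ [-1.7, -0.1) → out
#3 (-7,6): internal coord -7 + (6)·β' = -8.1555; -8.1555 ∉ [-1.7, -0.1) → out
#4 (-1,5): internal coord -1 + (5)·β' = -1.9629; -1.9629 ∉ [-1.7, -0.1) → out
#5 (-2,-1): internal coord -2 + (-1)·β' = -1.8074; -1.8074 ∉ [-1.7, -0.1) → out
#6 (-1,2): internal coord -1 + (2)·β' = -1.3852; -1.3852 ∈ [-1.7, -0.1) → IN Λ
#7 (0,-2): internal coord 0 + (-2)·β' = +0.3852; +0.3852 ∉ [-1.7, -0.1) → out
#8 (-2,2): internal coord -2 + (2)·β' = -2.3852; -2.3852 ∉ [-1.7, -0.1) → out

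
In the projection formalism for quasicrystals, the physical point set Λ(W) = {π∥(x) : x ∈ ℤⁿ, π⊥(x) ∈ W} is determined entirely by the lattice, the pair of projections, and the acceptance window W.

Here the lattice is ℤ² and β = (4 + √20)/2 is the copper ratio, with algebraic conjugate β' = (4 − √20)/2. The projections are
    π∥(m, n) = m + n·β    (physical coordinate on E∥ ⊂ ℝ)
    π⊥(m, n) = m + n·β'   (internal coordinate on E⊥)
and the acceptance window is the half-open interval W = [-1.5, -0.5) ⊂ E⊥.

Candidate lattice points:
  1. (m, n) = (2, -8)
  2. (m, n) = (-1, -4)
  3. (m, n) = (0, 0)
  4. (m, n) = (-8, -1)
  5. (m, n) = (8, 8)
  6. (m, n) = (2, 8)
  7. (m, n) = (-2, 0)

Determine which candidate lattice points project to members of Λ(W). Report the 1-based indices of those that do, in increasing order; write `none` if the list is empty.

β' = (4−√20)/2 ≈ -0.236068.
#1 (2,-8): internal coord 2 + (-8)·β' = +3.888544; +3.888544 ∉ [-1.5, -0.5) → out
#2 (-1,-4): internal coord -1 + (-4)·β' = -0.055728; -0.055728 ∉ [-1.5, -0.5) → out
#3 (0,0): internal coord 0 + (0)·β' = +0.000000; +0.000000 ∉ [-1.5, -0.5) → out
#4 (-8,-1): internal coord -8 + (-1)·β' = -7.763932; -7.763932 ∉ [-1.5, -0.5) → out
#5 (8,8): internal coord 8 + (8)·β' = +6.111456; +6.111456 ∉ [-1.5, -0.5) → out
#6 (2,8): internal coord 2 + (8)·β' = +0.111456; +0.111456 ∉ [-1.5, -0.5) → out
#7 (-2,0): internal coord -2 + (0)·β' = -2.000000; -2.000000 ∉ [-1.5, -0.5) → out

none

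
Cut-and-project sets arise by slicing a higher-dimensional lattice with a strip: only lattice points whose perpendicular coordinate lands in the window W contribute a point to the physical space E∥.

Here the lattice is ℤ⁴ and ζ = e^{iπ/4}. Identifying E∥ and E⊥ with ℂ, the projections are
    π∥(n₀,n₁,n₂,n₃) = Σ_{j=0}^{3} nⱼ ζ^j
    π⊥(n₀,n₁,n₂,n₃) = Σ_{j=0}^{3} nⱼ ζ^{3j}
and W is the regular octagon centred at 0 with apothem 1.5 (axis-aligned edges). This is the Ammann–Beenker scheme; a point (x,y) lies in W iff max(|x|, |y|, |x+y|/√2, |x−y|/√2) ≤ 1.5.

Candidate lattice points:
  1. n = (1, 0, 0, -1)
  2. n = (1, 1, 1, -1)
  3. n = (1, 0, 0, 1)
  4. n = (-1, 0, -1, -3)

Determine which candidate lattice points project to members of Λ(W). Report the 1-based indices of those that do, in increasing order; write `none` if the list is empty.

Internal map: ζ^{3j} for j=0..3 gives (1,0), (−√2/2,√2/2), (0,−1), (√2/2,√2/2).
#1 (1, 0, 0, -1): internal (0.2929, -0.7071); octagon support 0.7071 vs apothem 1.5 → ∈ W
#2 (1, 1, 1, -1): internal (-0.4142, -1.0000); octagon support 1.0000 vs apothem 1.5 → ∈ W
#3 (1, 0, 0, 1): internal (1.7071, 0.7071); octagon support 1.7071 vs apothem 1.5 → ∉ W
#4 (-1, 0, -1, -3): internal (-3.1213, -1.1213); octagon support 3.1213 vs apothem 1.5 → ∉ W

1, 2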